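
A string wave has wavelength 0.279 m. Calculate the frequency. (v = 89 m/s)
f = v/λ = 319 Hz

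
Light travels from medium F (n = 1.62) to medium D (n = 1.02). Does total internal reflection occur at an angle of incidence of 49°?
θc = arcsin(n₂/n₁) = 39.02°; 49° > θc, so yes — total internal reflection.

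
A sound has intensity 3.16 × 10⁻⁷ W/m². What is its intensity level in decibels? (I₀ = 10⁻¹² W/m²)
β = 10·log₁₀(I/I₀) = 55 dB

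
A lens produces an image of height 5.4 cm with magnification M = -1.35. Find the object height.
ho = |hi|/|M| = 4 cm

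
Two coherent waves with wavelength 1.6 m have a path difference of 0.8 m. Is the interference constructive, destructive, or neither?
destructive — path difference = 0.5λ, an odd multiple of λ/2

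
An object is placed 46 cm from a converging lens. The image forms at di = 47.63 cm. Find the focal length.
1/f = 1/do + 1/di → f = 23.4 cm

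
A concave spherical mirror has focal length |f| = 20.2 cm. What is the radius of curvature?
R = 2|f| = 40.4 cm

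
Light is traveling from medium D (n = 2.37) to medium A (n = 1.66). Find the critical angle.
θc = arcsin(n₂/n₁) = 44.46°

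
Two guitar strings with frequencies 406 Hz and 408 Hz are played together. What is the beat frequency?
2 Hz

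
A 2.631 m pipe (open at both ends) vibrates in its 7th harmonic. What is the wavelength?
λₙ = 2L/n = 0.7517 m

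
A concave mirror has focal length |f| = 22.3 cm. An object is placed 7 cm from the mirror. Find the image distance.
f = +22.3 cm (concave); 1/di = 1/f − 1/do → di = -10.2 cm (virtual image, behind mirror)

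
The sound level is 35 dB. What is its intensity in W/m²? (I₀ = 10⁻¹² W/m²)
I = I₀·10^(β/10) = 3.16 × 10⁻⁹ W/m²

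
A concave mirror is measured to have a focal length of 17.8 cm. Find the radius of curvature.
R = 2|f| = 35.6 cm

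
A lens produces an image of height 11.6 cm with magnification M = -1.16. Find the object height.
ho = |hi|/|M| = 10 cm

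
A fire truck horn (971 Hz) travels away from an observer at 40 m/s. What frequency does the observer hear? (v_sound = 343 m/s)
f_obs = f·v/(v + v_s) = 869.6 Hz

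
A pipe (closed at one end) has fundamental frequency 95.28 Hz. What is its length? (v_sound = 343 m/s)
L = v/(4f₁) = 0.9 m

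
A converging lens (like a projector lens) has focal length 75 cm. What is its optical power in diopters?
P = 1/f = 1.333 D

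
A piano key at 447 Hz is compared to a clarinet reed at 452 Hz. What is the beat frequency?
5 Hz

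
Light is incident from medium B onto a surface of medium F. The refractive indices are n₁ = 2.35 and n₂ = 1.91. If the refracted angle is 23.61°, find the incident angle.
sin θ₁ = (n₂/n₁)·sin θ₂ → θ₁ = 19°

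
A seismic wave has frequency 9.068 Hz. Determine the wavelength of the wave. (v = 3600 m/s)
λ = v/f = 397 m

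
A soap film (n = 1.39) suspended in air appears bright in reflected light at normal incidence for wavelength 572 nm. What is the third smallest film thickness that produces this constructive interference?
2nt = (m − ½)λ with m = 3 → t = (m − ½)λ/(2n) = 514.4 nm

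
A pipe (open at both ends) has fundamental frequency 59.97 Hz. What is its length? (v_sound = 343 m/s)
L = v/(2f₁) = 2.86 m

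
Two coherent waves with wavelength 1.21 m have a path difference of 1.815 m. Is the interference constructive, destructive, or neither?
destructive — path difference = 1.5λ, an odd multiple of λ/2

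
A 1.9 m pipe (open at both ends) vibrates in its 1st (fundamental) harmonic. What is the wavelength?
λₙ = 2L/n = 3.8 m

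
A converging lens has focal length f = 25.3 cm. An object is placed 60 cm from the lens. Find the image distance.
1/di = 1/f − 1/do → di = 43.75 cm (real image)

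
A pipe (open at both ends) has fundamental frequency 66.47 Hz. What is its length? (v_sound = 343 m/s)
L = v/(2f₁) = 2.58 m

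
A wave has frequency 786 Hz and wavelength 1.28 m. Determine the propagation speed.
v = fλ = 1006 m/s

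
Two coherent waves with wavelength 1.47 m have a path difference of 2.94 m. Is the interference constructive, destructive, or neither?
constructive — path difference = 2λ, a whole number of wavelengths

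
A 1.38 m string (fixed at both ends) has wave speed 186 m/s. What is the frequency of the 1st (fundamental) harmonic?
fₙ = nv/(2L) = 67.39 Hz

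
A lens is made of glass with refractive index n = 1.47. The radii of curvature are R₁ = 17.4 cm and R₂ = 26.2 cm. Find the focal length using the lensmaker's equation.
1/f = (n − 1)(1/R₁ − 1/R₂) → f = 110.2 cm (converging lens)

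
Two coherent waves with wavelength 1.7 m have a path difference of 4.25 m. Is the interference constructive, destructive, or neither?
destructive — path difference = 2.5λ, an odd multiple of λ/2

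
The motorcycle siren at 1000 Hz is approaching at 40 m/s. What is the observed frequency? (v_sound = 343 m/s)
f_obs = f·v/(v − v_s) = 1132 Hz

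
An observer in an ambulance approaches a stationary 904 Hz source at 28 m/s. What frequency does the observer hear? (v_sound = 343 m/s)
f_obs = f·(v + v_o)/v = 977.8 Hz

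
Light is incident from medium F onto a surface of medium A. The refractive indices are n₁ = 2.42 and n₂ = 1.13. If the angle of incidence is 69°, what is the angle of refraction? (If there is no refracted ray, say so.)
sin θ₂ = (n₁/n₂)·sin θ₁ = 1.999 > 1, so there is no refracted ray — the light undergoes total internal reflection.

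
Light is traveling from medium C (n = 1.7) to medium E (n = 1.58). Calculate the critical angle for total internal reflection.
θc = arcsin(n₂/n₁) = 68.34°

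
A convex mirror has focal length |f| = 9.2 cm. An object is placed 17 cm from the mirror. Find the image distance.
f = −9.2 cm (convex); 1/di = 1/f − 1/do → di = -5.969 cm (virtual image, behind mirror)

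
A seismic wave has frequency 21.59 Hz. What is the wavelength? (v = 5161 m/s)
λ = v/f = 239 m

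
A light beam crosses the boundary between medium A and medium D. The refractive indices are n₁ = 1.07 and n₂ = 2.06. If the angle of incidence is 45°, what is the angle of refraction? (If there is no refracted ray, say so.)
sin θ₂ = (n₁/n₂)·sin θ₁ = 0.3673 → θ₂ = 21.55°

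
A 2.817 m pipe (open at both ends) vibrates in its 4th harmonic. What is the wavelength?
λₙ = 2L/n = 1.409 m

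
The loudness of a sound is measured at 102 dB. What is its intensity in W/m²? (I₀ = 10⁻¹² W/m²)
I = I₀·10^(β/10) = 1.58 × 10⁻² W/m²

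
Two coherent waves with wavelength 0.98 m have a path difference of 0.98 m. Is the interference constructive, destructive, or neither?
constructive — path difference = 1λ, a whole number of wavelengths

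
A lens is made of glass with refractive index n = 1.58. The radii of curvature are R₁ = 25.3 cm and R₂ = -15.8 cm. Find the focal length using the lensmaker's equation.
1/f = (n − 1)(1/R₁ − 1/R₂) → f = 16.77 cm (converging lens)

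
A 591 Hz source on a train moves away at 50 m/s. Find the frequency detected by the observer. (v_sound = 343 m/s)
f_obs = f·v/(v + v_s) = 515.8 Hz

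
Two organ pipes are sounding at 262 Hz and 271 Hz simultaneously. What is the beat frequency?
9 Hz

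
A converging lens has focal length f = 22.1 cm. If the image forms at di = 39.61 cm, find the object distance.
1/do = 1/f − 1/di → do = 49.99 cm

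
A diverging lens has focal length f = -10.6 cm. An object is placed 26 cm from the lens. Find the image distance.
1/di = 1/f − 1/do → di = -7.53 cm (virtual image)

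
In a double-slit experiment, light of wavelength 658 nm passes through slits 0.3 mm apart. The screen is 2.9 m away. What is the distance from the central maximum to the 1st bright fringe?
y = mλL/d = 6.361 mm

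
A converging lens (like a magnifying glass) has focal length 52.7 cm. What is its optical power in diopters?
P = 1/f = 1.898 D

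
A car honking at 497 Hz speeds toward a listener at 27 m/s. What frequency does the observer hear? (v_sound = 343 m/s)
f_obs = f·v/(v − v_s) = 539.5 Hz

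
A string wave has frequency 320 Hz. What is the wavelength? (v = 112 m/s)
λ = v/f = 0.35 m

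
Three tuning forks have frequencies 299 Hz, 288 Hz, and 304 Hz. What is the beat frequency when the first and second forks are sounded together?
11 Hz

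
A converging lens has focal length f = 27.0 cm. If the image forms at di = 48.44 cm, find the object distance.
1/do = 1/f − 1/di → do = 61 cm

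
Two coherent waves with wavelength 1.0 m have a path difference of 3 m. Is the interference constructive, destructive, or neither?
constructive — path difference = 3λ, a whole number of wavelengths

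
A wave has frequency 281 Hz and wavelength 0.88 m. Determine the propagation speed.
v = fλ = 247.3 m/s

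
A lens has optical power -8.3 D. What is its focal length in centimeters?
f = 1/P = -12.05 cm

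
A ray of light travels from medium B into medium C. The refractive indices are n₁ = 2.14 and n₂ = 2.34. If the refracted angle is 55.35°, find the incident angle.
sin θ₁ = (n₂/n₁)·sin θ₂ → θ₁ = 64.1°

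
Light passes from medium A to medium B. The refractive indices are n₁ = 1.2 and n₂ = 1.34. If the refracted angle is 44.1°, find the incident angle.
sin θ₁ = (n₂/n₁)·sin θ₂ → θ₁ = 51°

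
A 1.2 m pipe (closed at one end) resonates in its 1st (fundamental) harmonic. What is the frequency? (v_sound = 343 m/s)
fₙ = nv/(4L) = 71.46 Hz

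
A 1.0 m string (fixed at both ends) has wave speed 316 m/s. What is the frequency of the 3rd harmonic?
fₙ = nv/(2L) = 474 Hz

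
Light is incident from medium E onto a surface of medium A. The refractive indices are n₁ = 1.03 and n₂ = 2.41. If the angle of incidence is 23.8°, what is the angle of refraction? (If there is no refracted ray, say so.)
sin θ₂ = (n₁/n₂)·sin θ₁ = 0.1725 → θ₂ = 9.931°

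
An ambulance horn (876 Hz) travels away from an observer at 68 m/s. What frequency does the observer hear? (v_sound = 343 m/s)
f_obs = f·v/(v + v_s) = 731.1 Hz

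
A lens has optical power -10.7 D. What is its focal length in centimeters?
f = 1/P = -9.346 cm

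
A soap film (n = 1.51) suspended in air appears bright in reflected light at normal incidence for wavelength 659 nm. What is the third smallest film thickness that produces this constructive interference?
2nt = (m − ½)λ with m = 3 → t = (m − ½)λ/(2n) = 545.5 nm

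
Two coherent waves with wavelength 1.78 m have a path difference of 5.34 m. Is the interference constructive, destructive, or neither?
constructive — path difference = 3λ, a whole number of wavelengths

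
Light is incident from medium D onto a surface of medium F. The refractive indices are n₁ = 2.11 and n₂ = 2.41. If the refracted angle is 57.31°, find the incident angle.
sin θ₁ = (n₂/n₁)·sin θ₂ → θ₁ = 74°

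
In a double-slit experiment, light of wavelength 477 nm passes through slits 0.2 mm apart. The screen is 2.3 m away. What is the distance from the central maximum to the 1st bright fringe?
y = mλL/d = 5.486 mm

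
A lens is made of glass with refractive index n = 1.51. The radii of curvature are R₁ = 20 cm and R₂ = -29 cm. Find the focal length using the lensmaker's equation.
1/f = (n − 1)(1/R₁ − 1/R₂) → f = 23.21 cm (converging lens)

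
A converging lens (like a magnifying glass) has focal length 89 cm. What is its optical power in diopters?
P = 1/f = 1.124 D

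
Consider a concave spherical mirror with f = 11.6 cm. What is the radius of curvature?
R = 2|f| = 23.2 cm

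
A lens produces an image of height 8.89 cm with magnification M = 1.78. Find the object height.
ho = |hi|/|M| = 4.994 cm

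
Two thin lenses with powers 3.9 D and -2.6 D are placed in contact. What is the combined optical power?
P_total = P₁ + P₂ = 1.3 D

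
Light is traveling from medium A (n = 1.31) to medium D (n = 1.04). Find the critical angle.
θc = arcsin(n₂/n₁) = 52.55°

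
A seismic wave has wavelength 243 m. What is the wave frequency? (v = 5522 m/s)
f = v/λ = 22.72 Hz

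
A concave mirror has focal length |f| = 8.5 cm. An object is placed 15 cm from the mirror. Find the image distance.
f = +8.5 cm (concave); 1/di = 1/f − 1/do → di = 19.62 cm (real image, in front of mirror)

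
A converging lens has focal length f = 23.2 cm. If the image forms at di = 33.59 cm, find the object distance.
1/do = 1/f − 1/di → do = 75 cm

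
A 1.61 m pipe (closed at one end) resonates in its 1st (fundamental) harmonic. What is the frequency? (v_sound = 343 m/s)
fₙ = nv/(4L) = 53.26 Hz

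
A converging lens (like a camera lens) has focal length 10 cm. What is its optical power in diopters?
P = 1/f = 10 D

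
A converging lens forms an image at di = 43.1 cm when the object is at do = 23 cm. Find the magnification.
M = −di/do = -1.874 (inverted image)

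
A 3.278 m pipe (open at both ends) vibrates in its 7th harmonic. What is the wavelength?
λₙ = 2L/n = 0.9366 m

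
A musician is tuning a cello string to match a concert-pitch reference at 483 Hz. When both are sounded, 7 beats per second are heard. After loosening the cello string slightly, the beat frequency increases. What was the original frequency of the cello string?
476 Hz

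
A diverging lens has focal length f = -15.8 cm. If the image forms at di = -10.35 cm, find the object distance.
1/do = 1/f − 1/di → do = 30.01 cm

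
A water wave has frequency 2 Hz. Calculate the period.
T = 1/f = 0.5 s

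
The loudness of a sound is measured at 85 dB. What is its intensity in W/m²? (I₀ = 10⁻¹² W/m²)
I = I₀·10^(β/10) = 3.16 × 10⁻⁴ W/m²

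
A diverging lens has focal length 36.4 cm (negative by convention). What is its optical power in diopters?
P = 1/f = -2.747 D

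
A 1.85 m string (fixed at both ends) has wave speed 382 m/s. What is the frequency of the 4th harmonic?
fₙ = nv/(2L) = 413 Hz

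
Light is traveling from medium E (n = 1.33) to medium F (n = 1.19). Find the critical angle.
θc = arcsin(n₂/n₁) = 63.47°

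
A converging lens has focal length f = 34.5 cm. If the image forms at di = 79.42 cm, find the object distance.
1/do = 1/f − 1/di → do = 61 cm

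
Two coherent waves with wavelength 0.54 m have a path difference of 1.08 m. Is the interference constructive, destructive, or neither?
constructive — path difference = 2λ, a whole number of wavelengths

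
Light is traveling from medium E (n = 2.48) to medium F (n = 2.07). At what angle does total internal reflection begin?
θc = arcsin(n₂/n₁) = 56.58°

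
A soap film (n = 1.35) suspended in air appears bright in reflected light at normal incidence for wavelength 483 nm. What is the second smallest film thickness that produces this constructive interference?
2nt = (m − ½)λ with m = 2 → t = (m − ½)λ/(2n) = 268.3 nm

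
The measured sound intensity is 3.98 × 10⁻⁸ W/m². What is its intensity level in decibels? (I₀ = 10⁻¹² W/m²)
β = 10·log₁₀(I/I₀) = 46 dB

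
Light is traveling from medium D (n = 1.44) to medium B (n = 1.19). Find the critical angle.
θc = arcsin(n₂/n₁) = 55.73°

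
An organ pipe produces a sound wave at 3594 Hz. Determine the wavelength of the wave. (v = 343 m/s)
λ = v/f = 0.09544 m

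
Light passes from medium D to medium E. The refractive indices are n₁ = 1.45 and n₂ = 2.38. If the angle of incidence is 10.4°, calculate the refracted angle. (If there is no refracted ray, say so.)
sin θ₂ = (n₁/n₂)·sin θ₁ = 0.11 → θ₂ = 6.314°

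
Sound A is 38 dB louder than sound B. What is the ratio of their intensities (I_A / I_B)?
I_A/I_B = 10^(Δβ/10) = 6310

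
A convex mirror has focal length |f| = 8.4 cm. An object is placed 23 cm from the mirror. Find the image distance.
f = −8.4 cm (convex); 1/di = 1/f − 1/do → di = -6.153 cm (virtual image, behind mirror)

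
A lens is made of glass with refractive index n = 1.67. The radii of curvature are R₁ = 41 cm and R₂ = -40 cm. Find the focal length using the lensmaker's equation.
1/f = (n − 1)(1/R₁ − 1/R₂) → f = 30.22 cm (converging lens)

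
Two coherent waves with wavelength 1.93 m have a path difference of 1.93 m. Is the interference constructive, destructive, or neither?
constructive — path difference = 1λ, a whole number of wavelengths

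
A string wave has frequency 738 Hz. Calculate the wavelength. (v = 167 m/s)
λ = v/f = 0.2263 m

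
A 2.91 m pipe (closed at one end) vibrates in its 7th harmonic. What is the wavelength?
λₙ = 4L/n = 1.663 m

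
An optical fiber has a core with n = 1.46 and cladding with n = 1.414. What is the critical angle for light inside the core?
θc = arcsin(n_cladding/n_core) = 75.58°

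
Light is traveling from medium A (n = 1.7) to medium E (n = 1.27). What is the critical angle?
θc = arcsin(n₂/n₁) = 48.34°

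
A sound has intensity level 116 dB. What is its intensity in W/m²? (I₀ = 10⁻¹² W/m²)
I = I₀·10^(β/10) = 3.98 × 10⁻¹ W/m²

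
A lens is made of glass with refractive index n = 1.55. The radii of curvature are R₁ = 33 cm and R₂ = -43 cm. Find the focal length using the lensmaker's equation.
1/f = (n − 1)(1/R₁ − 1/R₂) → f = 33.95 cm (converging lens)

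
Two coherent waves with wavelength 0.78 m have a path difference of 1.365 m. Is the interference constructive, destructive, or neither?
neither (partial) — path difference = 1.75λ, neither a whole number of wavelengths nor an odd multiple of λ/2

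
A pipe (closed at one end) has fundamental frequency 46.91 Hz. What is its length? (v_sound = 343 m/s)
L = v/(4f₁) = 1.828 m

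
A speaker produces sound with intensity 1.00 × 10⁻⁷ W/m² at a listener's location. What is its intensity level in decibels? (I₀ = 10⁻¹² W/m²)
β = 10·log₁₀(I/I₀) = 50 dB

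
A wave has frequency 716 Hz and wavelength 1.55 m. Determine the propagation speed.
v = fλ = 1110 m/s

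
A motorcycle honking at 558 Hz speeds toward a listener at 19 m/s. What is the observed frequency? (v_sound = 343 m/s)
f_obs = f·v/(v − v_s) = 590.7 Hz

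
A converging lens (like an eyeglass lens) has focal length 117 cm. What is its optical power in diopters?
P = 1/f = 0.8547 D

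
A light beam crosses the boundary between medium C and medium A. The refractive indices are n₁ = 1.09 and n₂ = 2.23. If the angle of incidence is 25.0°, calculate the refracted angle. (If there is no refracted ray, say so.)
sin θ₂ = (n₁/n₂)·sin θ₁ = 0.2066 → θ₂ = 11.92°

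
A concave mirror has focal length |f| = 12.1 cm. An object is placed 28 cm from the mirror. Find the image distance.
f = +12.1 cm (concave); 1/di = 1/f − 1/do → di = 21.31 cm (real image, in front of mirror)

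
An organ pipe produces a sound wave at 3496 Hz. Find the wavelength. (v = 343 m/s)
λ = v/f = 0.09811 m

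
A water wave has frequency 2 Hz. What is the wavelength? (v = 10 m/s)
λ = v/f = 5 m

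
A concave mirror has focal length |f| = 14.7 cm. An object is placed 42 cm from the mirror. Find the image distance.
f = +14.7 cm (concave); 1/di = 1/f − 1/do → di = 22.62 cm (real image, in front of mirror)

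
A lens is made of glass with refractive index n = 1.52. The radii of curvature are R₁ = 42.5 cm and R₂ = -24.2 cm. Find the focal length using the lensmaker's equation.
1/f = (n − 1)(1/R₁ − 1/R₂) → f = 29.65 cm (converging lens)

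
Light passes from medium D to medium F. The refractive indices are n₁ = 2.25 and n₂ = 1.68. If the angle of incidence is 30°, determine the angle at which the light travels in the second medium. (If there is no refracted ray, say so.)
sin θ₂ = (n₁/n₂)·sin θ₁ = 0.6696 → θ₂ = 42.04°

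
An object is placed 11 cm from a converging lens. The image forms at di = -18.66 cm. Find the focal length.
1/f = 1/do + 1/di → f = 26.8 cm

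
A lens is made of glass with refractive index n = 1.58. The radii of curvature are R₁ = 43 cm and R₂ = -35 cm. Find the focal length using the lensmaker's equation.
1/f = (n − 1)(1/R₁ − 1/R₂) → f = 33.27 cm (converging lens)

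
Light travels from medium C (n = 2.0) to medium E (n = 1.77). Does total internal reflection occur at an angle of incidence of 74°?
θc = arcsin(n₂/n₁) = 62.25°; 74° > θc, so yes — total internal reflection.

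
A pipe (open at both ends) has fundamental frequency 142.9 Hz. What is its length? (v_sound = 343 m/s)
L = v/(2f₁) = 1.2 m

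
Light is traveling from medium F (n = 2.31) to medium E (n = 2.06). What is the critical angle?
θc = arcsin(n₂/n₁) = 63.1°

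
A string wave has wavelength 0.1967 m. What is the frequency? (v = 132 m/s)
f = v/λ = 671.1 Hz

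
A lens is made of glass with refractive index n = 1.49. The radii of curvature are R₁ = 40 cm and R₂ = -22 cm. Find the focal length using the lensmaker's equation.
1/f = (n − 1)(1/R₁ − 1/R₂) → f = 28.97 cm (converging lens)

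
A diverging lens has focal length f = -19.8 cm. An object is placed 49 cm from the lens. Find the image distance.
1/di = 1/f − 1/do → di = -14.1 cm (virtual image)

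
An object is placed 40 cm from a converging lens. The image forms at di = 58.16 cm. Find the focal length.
1/f = 1/do + 1/di → f = 23.7 cm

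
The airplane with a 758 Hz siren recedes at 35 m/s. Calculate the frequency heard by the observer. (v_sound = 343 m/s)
f_obs = f·v/(v + v_s) = 687.8 Hz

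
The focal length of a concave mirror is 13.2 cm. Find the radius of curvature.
R = 2|f| = 26.4 cm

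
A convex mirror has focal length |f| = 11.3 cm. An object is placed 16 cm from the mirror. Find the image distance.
f = −11.3 cm (convex); 1/di = 1/f − 1/do → di = -6.623 cm (virtual image, behind mirror)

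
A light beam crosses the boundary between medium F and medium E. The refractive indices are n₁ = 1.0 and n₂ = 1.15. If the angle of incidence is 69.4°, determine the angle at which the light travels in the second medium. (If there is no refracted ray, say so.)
sin θ₂ = (n₁/n₂)·sin θ₁ = 0.814 → θ₂ = 54.49°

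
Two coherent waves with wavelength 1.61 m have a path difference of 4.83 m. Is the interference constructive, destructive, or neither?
constructive — path difference = 3λ, a whole number of wavelengths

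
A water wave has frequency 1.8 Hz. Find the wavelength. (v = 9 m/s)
λ = v/f = 5 m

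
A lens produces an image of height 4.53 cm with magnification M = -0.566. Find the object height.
ho = |hi|/|M| = 8.004 cm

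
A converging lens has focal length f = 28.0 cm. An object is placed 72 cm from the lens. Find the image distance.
1/di = 1/f − 1/do → di = 45.82 cm (real image)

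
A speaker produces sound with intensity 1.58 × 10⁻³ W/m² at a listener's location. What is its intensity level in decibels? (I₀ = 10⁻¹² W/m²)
β = 10·log₁₀(I/I₀) = 91.99 dB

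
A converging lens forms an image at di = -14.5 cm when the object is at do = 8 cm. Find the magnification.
M = −di/do = 1.812 (upright image)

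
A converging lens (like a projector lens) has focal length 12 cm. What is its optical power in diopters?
P = 1/f = 8.333 D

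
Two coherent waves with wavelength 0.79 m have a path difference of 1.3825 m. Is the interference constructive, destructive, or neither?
neither (partial) — path difference = 1.75λ, neither a whole number of wavelengths nor an odd multiple of λ/2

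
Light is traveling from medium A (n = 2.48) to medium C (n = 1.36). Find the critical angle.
θc = arcsin(n₂/n₁) = 33.26°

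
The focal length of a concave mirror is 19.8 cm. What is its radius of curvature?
R = 2|f| = 39.6 cm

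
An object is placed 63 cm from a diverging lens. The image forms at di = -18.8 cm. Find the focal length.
1/f = 1/do + 1/di → f = -26.8 cm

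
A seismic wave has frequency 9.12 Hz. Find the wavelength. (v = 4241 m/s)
λ = v/f = 465 m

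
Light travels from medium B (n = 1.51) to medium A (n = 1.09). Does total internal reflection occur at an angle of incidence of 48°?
θc = arcsin(n₂/n₁) = 46.21°; 48° > θc, so yes — total internal reflection.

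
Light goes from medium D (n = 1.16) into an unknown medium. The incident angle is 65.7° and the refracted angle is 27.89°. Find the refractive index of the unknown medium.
n₂ = n₁·sin θ₁ / sin θ₂ = 2.26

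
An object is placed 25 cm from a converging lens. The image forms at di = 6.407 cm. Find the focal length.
1/f = 1/do + 1/di → f = 5.1 cm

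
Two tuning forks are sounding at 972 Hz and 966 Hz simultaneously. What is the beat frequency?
6 Hz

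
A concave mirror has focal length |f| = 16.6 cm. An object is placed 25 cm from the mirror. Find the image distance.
f = +16.6 cm (concave); 1/di = 1/f − 1/do → di = 49.4 cm (real image, in front of mirror)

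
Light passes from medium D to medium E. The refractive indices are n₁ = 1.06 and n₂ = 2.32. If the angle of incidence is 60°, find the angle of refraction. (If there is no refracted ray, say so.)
sin θ₂ = (n₁/n₂)·sin θ₁ = 0.3957 → θ₂ = 23.31°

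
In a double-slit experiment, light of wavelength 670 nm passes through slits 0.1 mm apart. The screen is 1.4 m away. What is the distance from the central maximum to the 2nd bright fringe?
y = mλL/d = 18.76 mm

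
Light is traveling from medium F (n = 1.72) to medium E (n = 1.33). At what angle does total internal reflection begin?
θc = arcsin(n₂/n₁) = 50.65°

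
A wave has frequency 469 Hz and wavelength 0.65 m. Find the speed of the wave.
v = fλ = 304.9 m/s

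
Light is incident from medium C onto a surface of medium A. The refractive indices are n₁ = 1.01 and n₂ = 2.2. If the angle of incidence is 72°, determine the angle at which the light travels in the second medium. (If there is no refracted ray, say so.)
sin θ₂ = (n₁/n₂)·sin θ₁ = 0.4366 → θ₂ = 25.89°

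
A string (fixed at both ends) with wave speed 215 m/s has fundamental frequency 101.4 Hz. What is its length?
L = v/(2f₁) = 1.06 m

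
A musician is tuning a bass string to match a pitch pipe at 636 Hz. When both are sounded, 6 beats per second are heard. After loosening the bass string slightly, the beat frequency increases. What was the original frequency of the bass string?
630 Hz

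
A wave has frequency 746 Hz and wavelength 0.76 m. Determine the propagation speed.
v = fλ = 567 m/s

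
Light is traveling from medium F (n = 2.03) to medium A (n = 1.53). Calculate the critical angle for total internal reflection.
θc = arcsin(n₂/n₁) = 48.91°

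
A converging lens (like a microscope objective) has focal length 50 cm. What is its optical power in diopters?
P = 1/f = 2 D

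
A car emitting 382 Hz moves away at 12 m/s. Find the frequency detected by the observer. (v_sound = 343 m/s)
f_obs = f·v/(v + v_s) = 369.1 Hz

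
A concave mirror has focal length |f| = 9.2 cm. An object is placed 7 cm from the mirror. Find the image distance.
f = +9.2 cm (concave); 1/di = 1/f − 1/do → di = -29.27 cm (virtual image, behind mirror)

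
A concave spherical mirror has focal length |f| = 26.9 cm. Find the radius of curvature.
R = 2|f| = 53.8 cm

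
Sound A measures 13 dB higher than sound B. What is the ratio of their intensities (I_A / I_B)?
I_A/I_B = 10^(Δβ/10) = 19.95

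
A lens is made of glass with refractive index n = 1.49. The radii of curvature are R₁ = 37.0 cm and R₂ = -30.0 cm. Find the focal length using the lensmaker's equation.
1/f = (n − 1)(1/R₁ − 1/R₂) → f = 33.81 cm (converging lens)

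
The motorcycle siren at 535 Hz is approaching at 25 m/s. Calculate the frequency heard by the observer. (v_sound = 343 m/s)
f_obs = f·v/(v − v_s) = 577.1 Hz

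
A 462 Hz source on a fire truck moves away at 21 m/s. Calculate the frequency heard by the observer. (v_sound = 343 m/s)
f_obs = f·v/(v + v_s) = 435.3 Hz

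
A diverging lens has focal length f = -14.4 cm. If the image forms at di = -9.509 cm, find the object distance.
1/do = 1/f − 1/di → do = 28 cm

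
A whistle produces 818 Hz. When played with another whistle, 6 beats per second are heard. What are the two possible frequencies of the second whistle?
f₂ = 818 ± 6 Hz → 824 Hz or 812 Hz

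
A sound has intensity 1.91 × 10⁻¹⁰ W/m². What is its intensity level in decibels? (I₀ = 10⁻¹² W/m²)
β = 10·log₁₀(I/I₀) = 22.81 dB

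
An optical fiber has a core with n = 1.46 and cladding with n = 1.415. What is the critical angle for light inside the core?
θc = arcsin(n_cladding/n_core) = 75.74°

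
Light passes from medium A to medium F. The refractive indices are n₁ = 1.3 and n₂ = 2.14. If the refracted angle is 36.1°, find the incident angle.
sin θ₁ = (n₂/n₁)·sin θ₂ → θ₁ = 75.91°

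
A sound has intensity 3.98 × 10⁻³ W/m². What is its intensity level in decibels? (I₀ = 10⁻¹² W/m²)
β = 10·log₁₀(I/I₀) = 96 dB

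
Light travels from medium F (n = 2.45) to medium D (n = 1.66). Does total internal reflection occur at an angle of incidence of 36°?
θc = arcsin(n₂/n₁) = 42.65°; 36° < θc, so no — the ray refracts.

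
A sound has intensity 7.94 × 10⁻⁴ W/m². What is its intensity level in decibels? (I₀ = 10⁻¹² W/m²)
β = 10·log₁₀(I/I₀) = 89 dB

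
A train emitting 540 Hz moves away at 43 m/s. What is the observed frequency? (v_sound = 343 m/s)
f_obs = f·v/(v + v_s) = 479.8 Hz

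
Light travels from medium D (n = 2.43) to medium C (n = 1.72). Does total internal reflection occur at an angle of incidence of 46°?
θc = arcsin(n₂/n₁) = 45.06°; 46° > θc, so yes — total internal reflection.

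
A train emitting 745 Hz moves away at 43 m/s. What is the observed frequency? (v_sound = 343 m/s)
f_obs = f·v/(v + v_s) = 662 Hz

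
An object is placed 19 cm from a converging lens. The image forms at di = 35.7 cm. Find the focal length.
1/f = 1/do + 1/di → f = 12.4 cm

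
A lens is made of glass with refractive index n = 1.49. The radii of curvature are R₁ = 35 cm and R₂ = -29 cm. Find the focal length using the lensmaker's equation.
1/f = (n − 1)(1/R₁ − 1/R₂) → f = 32.37 cm (converging lens)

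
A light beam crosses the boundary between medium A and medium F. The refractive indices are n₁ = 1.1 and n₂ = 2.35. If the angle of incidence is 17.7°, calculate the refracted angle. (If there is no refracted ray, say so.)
sin θ₂ = (n₁/n₂)·sin θ₁ = 0.1423 → θ₂ = 8.182°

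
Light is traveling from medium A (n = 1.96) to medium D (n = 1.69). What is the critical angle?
θc = arcsin(n₂/n₁) = 59.57°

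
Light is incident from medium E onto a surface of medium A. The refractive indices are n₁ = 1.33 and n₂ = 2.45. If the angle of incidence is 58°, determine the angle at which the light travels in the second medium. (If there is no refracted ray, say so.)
sin θ₂ = (n₁/n₂)·sin θ₁ = 0.4604 → θ₂ = 27.41°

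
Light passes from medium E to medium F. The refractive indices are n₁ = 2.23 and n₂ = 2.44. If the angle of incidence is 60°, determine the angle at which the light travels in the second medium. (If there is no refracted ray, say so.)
sin θ₂ = (n₁/n₂)·sin θ₁ = 0.7915 → θ₂ = 52.33°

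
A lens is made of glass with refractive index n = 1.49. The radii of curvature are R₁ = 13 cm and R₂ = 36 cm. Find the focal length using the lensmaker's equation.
1/f = (n − 1)(1/R₁ − 1/R₂) → f = 41.53 cm (converging lens)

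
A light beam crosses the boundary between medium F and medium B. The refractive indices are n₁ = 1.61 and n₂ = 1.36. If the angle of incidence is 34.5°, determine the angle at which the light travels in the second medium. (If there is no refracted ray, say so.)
sin θ₂ = (n₁/n₂)·sin θ₁ = 0.6705 → θ₂ = 42.11°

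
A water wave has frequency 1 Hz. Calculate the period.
T = 1/f = 1 s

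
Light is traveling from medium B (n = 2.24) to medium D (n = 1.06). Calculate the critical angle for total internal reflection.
θc = arcsin(n₂/n₁) = 28.24°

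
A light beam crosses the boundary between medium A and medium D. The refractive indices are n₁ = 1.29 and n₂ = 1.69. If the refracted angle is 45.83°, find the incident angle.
sin θ₁ = (n₂/n₁)·sin θ₂ → θ₁ = 70°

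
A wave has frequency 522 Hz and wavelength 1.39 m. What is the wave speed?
v = fλ = 725.6 m/s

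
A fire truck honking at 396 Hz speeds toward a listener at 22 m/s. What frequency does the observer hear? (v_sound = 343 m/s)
f_obs = f·v/(v − v_s) = 423.1 Hz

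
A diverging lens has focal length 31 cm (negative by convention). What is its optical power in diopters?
P = 1/f = -3.226 D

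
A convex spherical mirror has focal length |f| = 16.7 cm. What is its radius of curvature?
R = 2|f| = 33.4 cm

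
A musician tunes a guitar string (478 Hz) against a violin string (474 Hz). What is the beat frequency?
4 Hz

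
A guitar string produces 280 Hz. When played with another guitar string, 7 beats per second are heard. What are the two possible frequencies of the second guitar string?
f₂ = 280 ± 7 Hz → 287 Hz or 273 Hz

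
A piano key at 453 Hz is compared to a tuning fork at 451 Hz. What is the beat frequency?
2 Hz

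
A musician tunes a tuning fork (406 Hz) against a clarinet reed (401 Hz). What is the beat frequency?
5 Hz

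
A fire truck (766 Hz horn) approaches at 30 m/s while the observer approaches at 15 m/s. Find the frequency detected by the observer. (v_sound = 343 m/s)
f_obs = f·(v + v_o)/(v − v_s) = 876.1 Hz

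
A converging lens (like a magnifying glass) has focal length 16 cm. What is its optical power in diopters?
P = 1/f = 6.25 D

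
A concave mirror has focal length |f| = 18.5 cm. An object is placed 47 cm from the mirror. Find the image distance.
f = +18.5 cm (concave); 1/di = 1/f − 1/do → di = 30.51 cm (real image, in front of mirror)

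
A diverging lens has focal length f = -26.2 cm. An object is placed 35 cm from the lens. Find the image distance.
1/di = 1/f − 1/do → di = -14.98 cm (virtual image)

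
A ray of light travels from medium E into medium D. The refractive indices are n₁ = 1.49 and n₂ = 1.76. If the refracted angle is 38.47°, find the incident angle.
sin θ₁ = (n₂/n₁)·sin θ₂ → θ₁ = 47.29°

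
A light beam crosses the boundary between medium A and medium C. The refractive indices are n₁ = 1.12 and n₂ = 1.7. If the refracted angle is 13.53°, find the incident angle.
sin θ₁ = (n₂/n₁)·sin θ₂ → θ₁ = 20.8°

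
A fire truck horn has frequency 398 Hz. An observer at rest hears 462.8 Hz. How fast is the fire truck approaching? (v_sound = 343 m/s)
v_s = v·(1 − f/f_obs) = 48.03 m/s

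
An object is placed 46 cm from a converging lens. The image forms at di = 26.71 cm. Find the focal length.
1/f = 1/do + 1/di → f = 16.9 cm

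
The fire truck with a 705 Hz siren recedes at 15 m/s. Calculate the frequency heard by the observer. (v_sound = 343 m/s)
f_obs = f·v/(v + v_s) = 675.5 Hz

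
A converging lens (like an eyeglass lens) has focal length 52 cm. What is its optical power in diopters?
P = 1/f = 1.923 D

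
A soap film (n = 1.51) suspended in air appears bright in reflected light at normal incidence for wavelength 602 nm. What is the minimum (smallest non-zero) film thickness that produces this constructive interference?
2nt = (m − ½)λ with m = 1 → t = (m − ½)λ/(2n) = 99.67 nm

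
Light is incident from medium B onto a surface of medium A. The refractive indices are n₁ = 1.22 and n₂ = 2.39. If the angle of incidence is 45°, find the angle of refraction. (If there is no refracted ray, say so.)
sin θ₂ = (n₁/n₂)·sin θ₁ = 0.3609 → θ₂ = 21.16°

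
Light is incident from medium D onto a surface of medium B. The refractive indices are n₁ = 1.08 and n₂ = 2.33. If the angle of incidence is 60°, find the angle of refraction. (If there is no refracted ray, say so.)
sin θ₂ = (n₁/n₂)·sin θ₁ = 0.4014 → θ₂ = 23.67°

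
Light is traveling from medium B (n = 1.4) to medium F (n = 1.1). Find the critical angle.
θc = arcsin(n₂/n₁) = 51.79°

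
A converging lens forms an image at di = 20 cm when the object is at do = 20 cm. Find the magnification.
M = −di/do = -1 (inverted image)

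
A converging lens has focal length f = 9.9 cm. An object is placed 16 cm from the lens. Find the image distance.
1/di = 1/f − 1/do → di = 25.97 cm (real image)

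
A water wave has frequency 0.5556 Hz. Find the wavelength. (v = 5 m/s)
λ = v/f = 8.999 m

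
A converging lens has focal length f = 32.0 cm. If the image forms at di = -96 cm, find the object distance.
1/do = 1/f − 1/di → do = 24 cm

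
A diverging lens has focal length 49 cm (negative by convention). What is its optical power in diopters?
P = 1/f = -2.041 D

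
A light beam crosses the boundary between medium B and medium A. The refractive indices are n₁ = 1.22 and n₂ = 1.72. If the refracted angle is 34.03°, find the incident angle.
sin θ₁ = (n₂/n₁)·sin θ₂ → θ₁ = 52.09°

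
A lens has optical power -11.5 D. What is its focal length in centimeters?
f = 1/P = -8.696 cm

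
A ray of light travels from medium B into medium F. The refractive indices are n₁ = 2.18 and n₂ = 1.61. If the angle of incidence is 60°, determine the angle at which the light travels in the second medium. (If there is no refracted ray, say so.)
sin θ₂ = (n₁/n₂)·sin θ₁ = 1.173 > 1, so there is no refracted ray — the light undergoes total internal reflection.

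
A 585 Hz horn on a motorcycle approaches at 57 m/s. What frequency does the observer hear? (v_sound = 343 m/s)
f_obs = f·v/(v − v_s) = 701.6 Hz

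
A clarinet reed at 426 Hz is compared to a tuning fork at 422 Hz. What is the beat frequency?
4 Hz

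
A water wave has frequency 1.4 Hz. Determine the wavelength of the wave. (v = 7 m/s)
λ = v/f = 5 m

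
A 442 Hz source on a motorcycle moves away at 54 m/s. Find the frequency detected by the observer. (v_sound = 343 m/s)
f_obs = f·v/(v + v_s) = 381.9 Hz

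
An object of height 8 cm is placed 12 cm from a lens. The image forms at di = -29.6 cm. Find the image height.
hi = (-di/do) × ho = 19.73 cm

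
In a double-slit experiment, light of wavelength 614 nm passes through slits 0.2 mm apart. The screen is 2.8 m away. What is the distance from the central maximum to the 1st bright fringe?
y = mλL/d = 8.596 mm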